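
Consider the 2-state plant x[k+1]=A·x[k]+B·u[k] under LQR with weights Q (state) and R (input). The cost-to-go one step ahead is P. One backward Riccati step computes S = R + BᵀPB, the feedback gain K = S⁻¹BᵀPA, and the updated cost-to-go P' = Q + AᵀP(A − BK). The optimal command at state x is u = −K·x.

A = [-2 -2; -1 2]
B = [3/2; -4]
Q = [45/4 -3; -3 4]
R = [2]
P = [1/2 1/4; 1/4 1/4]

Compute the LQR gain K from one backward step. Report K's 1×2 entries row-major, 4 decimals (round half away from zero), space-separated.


BᵀP = [-0.2500 -0.6250]
S = R + BᵀPB = [2] + [2.1250] = [4.1250]
BᵀPA = [1.1250 -0.7500]
K = S⁻¹·BᵀPA = [0.2727 -0.1818]
A−BK = [-2.4091 -1.7273; 0.0909 1.2727]
AᵀP(A−BK) = [2.9432 1.2045; 1.2045 0.8636]
P' = Q + AᵀP(A−BK) = [14.1932 -1.7955; -1.7955 4.8636]
tr(P') = 19.0568

0.2727 -0.1818


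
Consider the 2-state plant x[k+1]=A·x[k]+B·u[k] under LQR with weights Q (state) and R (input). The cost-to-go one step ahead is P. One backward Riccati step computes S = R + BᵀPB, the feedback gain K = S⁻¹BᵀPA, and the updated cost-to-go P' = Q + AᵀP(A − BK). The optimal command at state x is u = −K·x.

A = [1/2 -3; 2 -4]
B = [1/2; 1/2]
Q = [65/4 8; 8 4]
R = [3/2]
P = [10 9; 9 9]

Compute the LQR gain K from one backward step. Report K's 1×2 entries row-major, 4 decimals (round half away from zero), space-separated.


2.1163 -6.0000

BᵀP = [9.5000 9.0000]
S = R + BᵀPB = [3/2] + [9.2500] = [10.7500]
BᵀPA = [22.7500 -64.5000]
K = S⁻¹·BᵀPA = [2.1163 -6.0000]
A−BK = [-0.5581 0.0000; 0.9419 -1.0000]
AᵀP(A−BK) = [8.3547 -22.5000; -22.5000 63.0000]
P' = Q + AᵀP(A−BK) = [24.6047 -14.5000; -14.5000 67.0000]
tr(P') = 91.6047


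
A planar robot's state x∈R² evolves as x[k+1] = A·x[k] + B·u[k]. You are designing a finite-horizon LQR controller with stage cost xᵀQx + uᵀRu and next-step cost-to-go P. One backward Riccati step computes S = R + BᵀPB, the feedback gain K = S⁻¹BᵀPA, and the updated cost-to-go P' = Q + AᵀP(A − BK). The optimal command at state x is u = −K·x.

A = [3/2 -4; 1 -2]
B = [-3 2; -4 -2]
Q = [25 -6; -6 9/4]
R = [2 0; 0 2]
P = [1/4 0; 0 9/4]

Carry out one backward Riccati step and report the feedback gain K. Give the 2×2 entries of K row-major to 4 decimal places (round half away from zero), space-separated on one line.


-0.2829 0.6477 0.0765 -0.3072

BᵀP = [-0.7500 -9.0000; 0.5000 -4.5000]
S = R + BᵀPB = [2 0; 0 2] + [38.2500 16.5000; 16.5000 10.0000] = [40.2500 16.5000; 16.5000 12.0000]
BᵀPA = [-10.1250 21.0000; -3.7500 7.0000]
K = S⁻¹·BᵀPA = [-0.2829 0.6477; 0.0765 -0.3072]
A−BK = [0.4982 -1.4425; 0.0214 -0.0237]
AᵀP(A−BK) = [0.2349 -0.5943; -0.5943 1.5492]
P' = Q + AᵀP(A−BK) = [25.2349 -6.5943; -6.5943 3.7992]
tr(P') = 29.0341


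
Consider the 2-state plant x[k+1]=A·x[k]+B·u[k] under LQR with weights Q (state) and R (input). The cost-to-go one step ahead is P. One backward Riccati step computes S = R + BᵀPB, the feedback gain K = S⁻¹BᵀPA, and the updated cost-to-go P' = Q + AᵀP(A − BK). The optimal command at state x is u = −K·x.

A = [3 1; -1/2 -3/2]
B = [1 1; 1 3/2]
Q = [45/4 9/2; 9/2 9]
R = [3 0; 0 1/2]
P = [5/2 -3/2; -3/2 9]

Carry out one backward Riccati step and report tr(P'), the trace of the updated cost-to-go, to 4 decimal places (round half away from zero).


55.9040

BᵀP = [1.0000 7.5000; 0.2500 12.0000]
S = R + BᵀPB = [3 0; 0 1/2] + [8.5000 12.2500; 12.2500 18.2500] = [11.5000 12.2500; 12.2500 18.7500]
BᵀPA = [-0.7500 -10.2500; -5.2500 -17.7500]
K = S⁻¹·BᵀPA = [0.7664 0.3851; -0.7807 -1.1983]
A−BK = [3.0143 1.8132; -0.0953 -0.0877]
AᵀP(A−BK) = [25.7259 15.7479; 15.7479 9.9280]
P' = Q + AᵀP(A−BK) = [36.9759 20.2479; 20.2479 18.9280]
tr(P') = 55.9040


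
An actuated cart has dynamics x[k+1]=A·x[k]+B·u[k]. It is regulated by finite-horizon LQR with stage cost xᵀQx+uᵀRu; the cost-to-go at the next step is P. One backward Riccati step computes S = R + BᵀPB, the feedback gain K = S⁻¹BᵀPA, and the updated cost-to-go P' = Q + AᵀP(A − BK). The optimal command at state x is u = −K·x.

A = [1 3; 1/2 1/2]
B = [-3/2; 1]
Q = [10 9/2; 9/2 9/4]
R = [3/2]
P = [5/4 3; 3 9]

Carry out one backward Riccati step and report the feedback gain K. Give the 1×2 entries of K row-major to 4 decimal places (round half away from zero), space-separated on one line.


BᵀP = [1.1250 4.5000]
S = R + BᵀPB = [3/2] + [2.8125] = [4.3125]
BᵀPA = [3.3750 5.6250]
K = S⁻¹·BᵀPA = [0.7826 1.3043]
A−BK = [2.1739 4.9565; -0.2826 -0.8043]
AᵀP(A−BK) = [3.8587 7.5978; 7.5978 15.1630]
P' = Q + AᵀP(A−BK) = [13.8587 12.0978; 12.0978 17.4130]
tr(P') = 31.2717

0.7826 1.3043


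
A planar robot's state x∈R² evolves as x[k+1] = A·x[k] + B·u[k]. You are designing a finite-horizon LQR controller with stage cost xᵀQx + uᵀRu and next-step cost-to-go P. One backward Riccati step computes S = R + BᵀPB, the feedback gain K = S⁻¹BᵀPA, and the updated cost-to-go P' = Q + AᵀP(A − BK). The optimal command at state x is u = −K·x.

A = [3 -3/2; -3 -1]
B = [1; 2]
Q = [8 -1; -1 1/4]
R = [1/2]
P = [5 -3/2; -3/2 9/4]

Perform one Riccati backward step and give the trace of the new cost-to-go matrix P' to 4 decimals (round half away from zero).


BᵀP = [2.0000 3.0000]
S = R + BᵀPB = [1/2] + [8.0000] = [8.5000]
BᵀPA = [-3.0000 -6.0000]
K = S⁻¹·BᵀPA = [-0.3529 -0.7059]
A−BK = [3.3529 -0.7941; -2.2941 0.4118]
AᵀP(A−BK) = [91.1912 -20.1176; -20.1176 4.7647]
P' = Q + AᵀP(A−BK) = [99.1912 -21.1176; -21.1176 5.0147]
tr(P') = 104.2059

104.2059


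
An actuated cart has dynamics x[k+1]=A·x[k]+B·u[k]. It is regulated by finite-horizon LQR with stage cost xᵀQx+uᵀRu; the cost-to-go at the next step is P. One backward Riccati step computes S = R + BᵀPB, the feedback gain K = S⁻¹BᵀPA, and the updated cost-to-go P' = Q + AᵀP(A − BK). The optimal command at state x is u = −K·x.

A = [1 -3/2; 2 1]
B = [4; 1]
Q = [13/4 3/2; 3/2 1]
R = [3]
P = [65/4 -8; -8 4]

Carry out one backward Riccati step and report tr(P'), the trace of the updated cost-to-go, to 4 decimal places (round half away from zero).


BᵀP = [57.0000 -28.0000]
S = R + BᵀPB = [3] + [200.0000] = [203.0000]
BᵀPA = [1.0000 -113.5000]
K = S⁻¹·BᵀPA = [0.0049 -0.5591]
A−BK = [0.9803 0.7365; 1.9951 1.5591]
AᵀP(A−BK) = [0.2451 0.1841; 0.1841 1.1031]
P' = Q + AᵀP(A−BK) = [3.4951 1.6841; 1.6841 2.1031]
tr(P') = 5.5982

5.5982


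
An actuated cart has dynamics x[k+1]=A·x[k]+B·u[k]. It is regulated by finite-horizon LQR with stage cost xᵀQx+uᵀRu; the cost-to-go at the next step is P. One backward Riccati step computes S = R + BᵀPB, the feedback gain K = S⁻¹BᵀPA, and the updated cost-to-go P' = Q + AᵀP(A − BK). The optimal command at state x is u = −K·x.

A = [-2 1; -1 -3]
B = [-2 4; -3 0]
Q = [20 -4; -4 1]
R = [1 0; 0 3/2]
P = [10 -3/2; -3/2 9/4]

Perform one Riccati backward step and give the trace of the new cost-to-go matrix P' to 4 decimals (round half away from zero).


23.0057

BᵀP = [-15.5000 -3.7500; 40.0000 -6.0000]
S = R + BᵀPB = [1 0; 0 3/2] + [42.2500 -62.0000; -62.0000 160.0000] = [43.2500 -62.0000; -62.0000 161.5000]
BᵀPA = [34.7500 -4.2500; -74.0000 58.0000]
K = S⁻¹·BᵀPA = [0.3261 0.9264; -0.3330 0.7148]
A−BK = [-0.0158 -0.0063; -0.0218 -0.2209]
AᵀP(A−BK) = [0.2752 -0.0486; -0.0486 1.7305]
P' = Q + AᵀP(A−BK) = [20.2752 -4.0486; -4.0486 2.7305]
tr(P') = 23.0057


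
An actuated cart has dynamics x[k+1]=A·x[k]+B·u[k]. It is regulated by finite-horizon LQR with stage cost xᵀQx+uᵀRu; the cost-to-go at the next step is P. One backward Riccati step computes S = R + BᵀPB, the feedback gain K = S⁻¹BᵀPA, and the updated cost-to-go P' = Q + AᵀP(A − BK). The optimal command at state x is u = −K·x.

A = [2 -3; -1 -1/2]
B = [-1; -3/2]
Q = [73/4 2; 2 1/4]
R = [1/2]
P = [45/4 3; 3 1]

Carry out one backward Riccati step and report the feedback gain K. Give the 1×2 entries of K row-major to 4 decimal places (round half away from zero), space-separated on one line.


BᵀP = [-15.7500 -4.5000]
S = R + BᵀPB = [1/2] + [22.5000] = [23.0000]
BᵀPA = [-27.0000 49.5000]
K = S⁻¹·BᵀPA = [-1.1739 2.1522]
A−BK = [0.8261 -0.8478; -2.7609 2.7283]
AᵀP(A−BK) = [2.3043 -2.8913; -2.8913 3.9674]
P' = Q + AᵀP(A−BK) = [20.5543 -0.8913; -0.8913 4.2174]
tr(P') = 24.7717

-1.1739 2.1522


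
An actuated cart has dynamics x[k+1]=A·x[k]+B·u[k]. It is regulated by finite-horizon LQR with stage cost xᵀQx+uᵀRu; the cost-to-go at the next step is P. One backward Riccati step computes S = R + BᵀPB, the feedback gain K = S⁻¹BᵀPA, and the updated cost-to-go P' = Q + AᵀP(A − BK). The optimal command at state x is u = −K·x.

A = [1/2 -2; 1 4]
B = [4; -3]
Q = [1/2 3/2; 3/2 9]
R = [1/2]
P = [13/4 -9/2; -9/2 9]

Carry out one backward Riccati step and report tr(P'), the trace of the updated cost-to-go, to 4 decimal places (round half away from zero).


14.8392

BᵀP = [26.5000 -45.0000]
S = R + BᵀPB = [1/2] + [241.0000] = [241.5000]
BᵀPA = [-31.7500 -233.0000]
K = S⁻¹·BᵀPA = [-0.1315 -0.9648]
A−BK = [1.0259 1.8592; 0.6056 1.1056]
AᵀP(A−BK) = [1.1383 2.1175; 2.1175 4.2008]
P' = Q + AᵀP(A−BK) = [1.6383 3.6175; 3.6175 13.2008]
tr(P') = 14.8392


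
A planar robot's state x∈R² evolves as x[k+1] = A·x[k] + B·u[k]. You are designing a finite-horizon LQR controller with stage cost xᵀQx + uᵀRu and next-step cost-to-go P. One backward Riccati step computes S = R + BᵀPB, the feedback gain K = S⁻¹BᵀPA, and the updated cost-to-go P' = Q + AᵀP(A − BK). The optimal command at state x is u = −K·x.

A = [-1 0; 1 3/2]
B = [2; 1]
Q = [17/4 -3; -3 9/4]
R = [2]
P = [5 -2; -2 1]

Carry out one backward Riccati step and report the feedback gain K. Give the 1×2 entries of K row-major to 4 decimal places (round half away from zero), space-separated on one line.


-0.7333 -0.3000

BᵀP = [8.0000 -3.0000]
S = R + BᵀPB = [2] + [13.0000] = [15.0000]
BᵀPA = [-11.0000 -4.5000]
K = S⁻¹·BᵀPA = [-0.7333 -0.3000]
A−BK = [0.4667 0.6000; 1.7333 1.8000]
AᵀP(A−BK) = [1.9333 1.2000; 1.2000 0.9000]
P' = Q + AᵀP(A−BK) = [6.1833 -1.8000; -1.8000 3.1500]
tr(P') = 9.3333


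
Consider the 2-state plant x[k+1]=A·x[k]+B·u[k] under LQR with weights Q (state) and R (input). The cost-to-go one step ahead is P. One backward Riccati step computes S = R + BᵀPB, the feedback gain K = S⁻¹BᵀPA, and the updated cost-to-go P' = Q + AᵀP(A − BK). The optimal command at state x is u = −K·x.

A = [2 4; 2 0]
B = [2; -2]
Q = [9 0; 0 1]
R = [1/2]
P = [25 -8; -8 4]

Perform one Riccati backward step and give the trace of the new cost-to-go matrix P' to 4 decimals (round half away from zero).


36.7812

BᵀP = [66.0000 -24.0000]
S = R + BᵀPB = [1/2] + [180.0000] = [180.5000]
BᵀPA = [84.0000 264.0000]
K = S⁻¹·BᵀPA = [0.4654 1.4626]
A−BK = [1.0693 1.0748; 2.9307 2.9252]
AᵀP(A−BK) = [12.9086 13.1413; 13.1413 13.8726]
P' = Q + AᵀP(A−BK) = [21.9086 13.1413; 13.1413 14.8726]
tr(P') = 36.7812


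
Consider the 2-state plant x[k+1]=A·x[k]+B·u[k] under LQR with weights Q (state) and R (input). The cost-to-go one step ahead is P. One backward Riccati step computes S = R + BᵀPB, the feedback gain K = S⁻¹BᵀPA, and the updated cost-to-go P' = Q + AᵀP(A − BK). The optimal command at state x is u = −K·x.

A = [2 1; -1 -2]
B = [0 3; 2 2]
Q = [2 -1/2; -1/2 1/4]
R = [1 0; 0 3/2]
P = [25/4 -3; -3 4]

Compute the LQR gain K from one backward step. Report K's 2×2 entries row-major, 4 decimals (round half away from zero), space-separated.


-1.1007 -1.2560 0.6437 0.3242

BᵀP = [-6.0000 8.0000; 12.7500 -1.0000]
S = R + BᵀPB = [1 0; 0 3/2] + [16.0000 -2.0000; -2.0000 36.2500] = [17.0000 -2.0000; -2.0000 37.7500]
BᵀPA = [-20.0000 -22.0000; 26.5000 14.7500]
K = S⁻¹·BᵀPA = [-1.1007 -1.2560; 0.6437 0.3242]
A−BK = [0.0690 0.0274; -0.0858 -0.1364]
AᵀP(A−BK) = [1.9279 1.7895; 1.7895 1.8367]
P' = Q + AᵀP(A−BK) = [3.9279 1.2895; 1.2895 2.0867]
tr(P') = 6.0146


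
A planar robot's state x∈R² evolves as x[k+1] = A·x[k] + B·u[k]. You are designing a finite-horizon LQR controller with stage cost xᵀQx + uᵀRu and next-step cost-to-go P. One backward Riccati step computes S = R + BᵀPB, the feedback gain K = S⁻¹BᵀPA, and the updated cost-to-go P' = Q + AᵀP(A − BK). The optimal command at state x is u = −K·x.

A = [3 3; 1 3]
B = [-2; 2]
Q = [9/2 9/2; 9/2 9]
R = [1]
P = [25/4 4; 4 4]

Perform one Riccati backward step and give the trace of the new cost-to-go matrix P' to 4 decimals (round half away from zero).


225.5500

BᵀP = [-4.5000 0.0000]
S = R + BᵀPB = [1] + [9.0000] = [10.0000]
BᵀPA = [-13.5000 -13.5000]
K = S⁻¹·BᵀPA = [-1.3500 -1.3500]
A−BK = [0.3000 0.3000; 3.7000 5.7000]
AᵀP(A−BK) = [66.0250 98.0250; 98.0250 146.0250]
P' = Q + AᵀP(A−BK) = [70.5250 102.5250; 102.5250 155.0250]
tr(P') = 225.5500


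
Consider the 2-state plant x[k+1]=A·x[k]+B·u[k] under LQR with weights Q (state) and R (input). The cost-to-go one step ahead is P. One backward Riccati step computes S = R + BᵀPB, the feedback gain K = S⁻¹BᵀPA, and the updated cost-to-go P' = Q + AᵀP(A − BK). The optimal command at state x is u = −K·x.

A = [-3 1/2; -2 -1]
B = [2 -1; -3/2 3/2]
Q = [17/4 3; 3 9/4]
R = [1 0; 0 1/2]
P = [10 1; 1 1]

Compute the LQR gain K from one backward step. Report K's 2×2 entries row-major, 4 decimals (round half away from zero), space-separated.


-2.4104 0.0208 -1.8753 -0.4494

BᵀP = [18.5000 0.5000; -8.5000 0.5000]
S = R + BᵀPB = [1 0; 0 1/2] + [36.2500 -17.7500; -17.7500 9.2500] = [37.2500 -17.7500; -17.7500 9.7500]
BᵀPA = [-56.5000 8.7500; 24.5000 -4.7500]
K = S⁻¹·BᵀPA = [-2.4104 0.0208; -1.8753 -0.4494]
A−BK = [-0.0545 0.0091; -2.8026 -0.2948]
AᵀP(A−BK) = [15.7584 1.1831; 1.1831 0.1838]
P' = Q + AᵀP(A−BK) = [20.0084 4.1831; 4.1831 2.4338]
tr(P') = 22.4422


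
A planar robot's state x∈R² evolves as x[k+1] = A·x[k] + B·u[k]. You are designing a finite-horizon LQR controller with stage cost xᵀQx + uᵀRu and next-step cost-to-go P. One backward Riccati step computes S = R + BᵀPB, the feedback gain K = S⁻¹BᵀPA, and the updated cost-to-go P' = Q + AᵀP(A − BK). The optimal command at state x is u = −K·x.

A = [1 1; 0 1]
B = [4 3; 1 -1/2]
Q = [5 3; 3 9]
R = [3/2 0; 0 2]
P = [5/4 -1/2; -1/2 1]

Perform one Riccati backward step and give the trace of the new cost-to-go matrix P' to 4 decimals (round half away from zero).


14.5675

BᵀP = [4.5000 -1.0000; 4.0000 -2.0000]
S = R + BᵀPB = [3/2 0; 0 2] + [17.0000 14.0000; 14.0000 13.0000] = [18.5000 14.0000; 14.0000 15.0000]
BᵀPA = [4.5000 3.5000; 4.0000 2.0000]
K = S⁻¹·BᵀPA = [0.1411 0.3006; 0.1350 -0.1472]
A−BK = [0.0307 0.2393; -0.0736 0.6258]
AᵀP(A−BK) = [0.0752 -0.0138; -0.0138 0.4923]
P' = Q + AᵀP(A−BK) = [5.0752 2.9862; 2.9862 9.4923]
tr(P') = 14.5675


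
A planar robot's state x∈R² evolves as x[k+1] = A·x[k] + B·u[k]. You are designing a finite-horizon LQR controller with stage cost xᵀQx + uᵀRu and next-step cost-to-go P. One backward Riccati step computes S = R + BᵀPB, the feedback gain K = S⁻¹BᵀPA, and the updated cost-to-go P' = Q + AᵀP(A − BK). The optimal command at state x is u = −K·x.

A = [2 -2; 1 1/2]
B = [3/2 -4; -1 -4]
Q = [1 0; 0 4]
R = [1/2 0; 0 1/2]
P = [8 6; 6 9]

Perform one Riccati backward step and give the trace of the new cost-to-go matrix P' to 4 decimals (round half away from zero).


BᵀP = [6.0000 0.0000; -56.0000 -60.0000]
S = R + BᵀPB = [1/2 0; 0 1/2] + [9.0000 -24.0000; -24.0000 464.0000] = [9.5000 -24.0000; -24.0000 464.5000]
BᵀPA = [12.0000 -12.0000; -172.0000 82.0000]
K = S⁻¹·BᵀPA = [0.3769 -0.9399; -0.3508 0.1280]
A−BK = [0.0314 -0.0783; -0.0264 0.0720]
AᵀP(A−BK) = [0.1368 -0.2104; -0.2104 0.4779]
P' = Q + AᵀP(A−BK) = [1.1368 -0.2104; -0.2104 4.4779]
tr(P') = 5.6147

5.6147


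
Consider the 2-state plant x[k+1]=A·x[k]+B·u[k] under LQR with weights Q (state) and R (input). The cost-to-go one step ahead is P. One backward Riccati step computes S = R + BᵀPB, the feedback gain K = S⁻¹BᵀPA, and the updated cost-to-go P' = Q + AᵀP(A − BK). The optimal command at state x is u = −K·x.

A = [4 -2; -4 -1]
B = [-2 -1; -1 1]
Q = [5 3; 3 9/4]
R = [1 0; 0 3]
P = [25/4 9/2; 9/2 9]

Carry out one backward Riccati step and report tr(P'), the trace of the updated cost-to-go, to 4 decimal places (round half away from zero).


40.6317

BᵀP = [-17.0000 -18.0000; -1.7500 4.5000]
S = R + BᵀPB = [1 0; 0 3] + [52.0000 -1.0000; -1.0000 6.2500] = [53.0000 -1.0000; -1.0000 9.2500]
BᵀPA = [4.0000 52.0000; -25.0000 -1.0000]
K = S⁻¹·BᵀPA = [0.0245 0.9811; -2.7001 -0.0020]
A−BK = [1.3490 -0.0399; -1.2754 -0.0169]
AᵀP(A−BK) = [32.4006 0.0245; 0.0245 0.9811]
P' = Q + AᵀP(A−BK) = [37.4006 3.0245; 3.0245 3.2311]
tr(P') = 40.6317


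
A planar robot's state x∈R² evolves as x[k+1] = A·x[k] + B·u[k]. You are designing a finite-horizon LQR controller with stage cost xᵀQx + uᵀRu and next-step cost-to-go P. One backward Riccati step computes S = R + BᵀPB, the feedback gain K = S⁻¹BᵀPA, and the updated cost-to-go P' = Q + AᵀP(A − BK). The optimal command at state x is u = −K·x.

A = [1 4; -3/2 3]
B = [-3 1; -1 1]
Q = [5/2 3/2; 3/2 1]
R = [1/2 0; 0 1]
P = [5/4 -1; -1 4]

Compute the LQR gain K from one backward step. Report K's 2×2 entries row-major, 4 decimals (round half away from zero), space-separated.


BᵀP = [-2.7500 -1.0000; 0.2500 3.0000]
S = R + BᵀPB = [1/2 0; 0 1] + [9.2500 -3.7500; -3.7500 3.2500] = [9.7500 -3.7500; -3.7500 4.2500]
BᵀPA = [-1.2500 -14.0000; -4.2500 10.0000]
K = S⁻¹·BᵀPA = [-0.7763 -0.8037; -1.6849 1.6438]
A−BK = [0.3562 -0.0548; -0.5913 0.5525]
AᵀP(A−BK) = [5.1187 -4.0183; -4.0183 4.3105]
P' = Q + AᵀP(A−BK) = [7.6187 -2.5183; -2.5183 5.3105]
tr(P') = 12.9292

-0.7763 -0.8037 -1.6849 1.6438


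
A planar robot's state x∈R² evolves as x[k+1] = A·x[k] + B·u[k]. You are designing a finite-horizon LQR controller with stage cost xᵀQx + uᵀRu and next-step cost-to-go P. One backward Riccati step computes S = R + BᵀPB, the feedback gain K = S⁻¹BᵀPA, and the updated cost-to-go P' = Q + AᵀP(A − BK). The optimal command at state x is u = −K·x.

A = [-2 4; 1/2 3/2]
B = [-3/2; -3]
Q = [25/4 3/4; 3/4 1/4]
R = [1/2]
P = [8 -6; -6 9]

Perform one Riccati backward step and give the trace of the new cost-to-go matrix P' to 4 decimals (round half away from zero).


119.1099

BᵀP = [6.0000 -18.0000]
S = R + BᵀPB = [1/2] + [45.0000] = [45.5000]
BᵀPA = [-21.0000 -3.0000]
K = S⁻¹·BᵀPA = [-0.4615 -0.0659]
A−BK = [-2.6923 3.9011; -0.8846 1.3022]
AᵀP(A−BK) = [36.5577 -52.6346; -52.6346 76.0522]
P' = Q + AᵀP(A−BK) = [42.8077 -51.8846; -51.8846 76.3022]
tr(P') = 119.1099


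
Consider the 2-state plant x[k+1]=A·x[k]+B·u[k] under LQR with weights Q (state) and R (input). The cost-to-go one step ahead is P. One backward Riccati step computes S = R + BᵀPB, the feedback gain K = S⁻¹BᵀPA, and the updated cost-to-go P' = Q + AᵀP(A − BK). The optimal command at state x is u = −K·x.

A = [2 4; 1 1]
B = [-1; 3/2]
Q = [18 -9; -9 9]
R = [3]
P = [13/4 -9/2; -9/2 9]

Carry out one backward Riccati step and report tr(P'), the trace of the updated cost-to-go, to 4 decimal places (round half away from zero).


43.8000

BᵀP = [-10.0000 18.0000]
S = R + BᵀPB = [3] + [37.0000] = [40.0000]
BᵀPA = [-2.0000 -22.0000]
K = S⁻¹·BᵀPA = [-0.0500 -0.5500]
A−BK = [1.9500 3.4500; 1.0750 1.8250]
AᵀP(A−BK) = [3.9000 6.9000; 6.9000 12.9000]
P' = Q + AᵀP(A−BK) = [21.9000 -2.1000; -2.1000 21.9000]
tr(P') = 43.8000


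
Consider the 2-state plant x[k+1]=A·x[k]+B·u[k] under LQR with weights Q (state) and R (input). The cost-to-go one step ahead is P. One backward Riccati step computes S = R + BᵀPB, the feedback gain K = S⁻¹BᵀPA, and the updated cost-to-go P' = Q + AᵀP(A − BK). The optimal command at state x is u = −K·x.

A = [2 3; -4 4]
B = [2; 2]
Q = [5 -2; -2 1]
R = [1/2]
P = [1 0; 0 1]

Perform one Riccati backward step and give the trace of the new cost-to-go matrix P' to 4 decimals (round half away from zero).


26.0588

BᵀP = [2.0000 2.0000]
S = R + BᵀPB = [1/2] + [8.0000] = [8.5000]
BᵀPA = [-4.0000 14.0000]
K = S⁻¹·BᵀPA = [-0.4706 1.6471]
A−BK = [2.9412 -0.2941; -3.0588 0.7059]
AᵀP(A−BK) = [18.1176 -3.4118; -3.4118 1.9412]
P' = Q + AᵀP(A−BK) = [23.1176 -5.4118; -5.4118 2.9412]
tr(P') = 26.0588


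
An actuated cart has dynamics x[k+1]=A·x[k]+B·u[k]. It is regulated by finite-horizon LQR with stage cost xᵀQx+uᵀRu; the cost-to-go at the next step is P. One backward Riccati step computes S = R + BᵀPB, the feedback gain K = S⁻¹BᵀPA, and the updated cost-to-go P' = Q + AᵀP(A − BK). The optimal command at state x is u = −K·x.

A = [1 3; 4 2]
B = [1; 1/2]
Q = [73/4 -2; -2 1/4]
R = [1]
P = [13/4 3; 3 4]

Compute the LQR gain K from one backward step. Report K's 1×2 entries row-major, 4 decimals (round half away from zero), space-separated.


BᵀP = [4.7500 5.0000]
S = R + BᵀPB = [1] + [7.2500] = [8.2500]
BᵀPA = [24.7500 24.2500]
K = S⁻¹·BᵀPA = [3.0000 2.9394]
A−BK = [-2.0000 0.0606; 2.5000 0.5303]
AᵀP(A−BK) = [17.0000 11.0000; 11.0000 9.9697]
P' = Q + AᵀP(A−BK) = [35.2500 9.0000; 9.0000 10.2197]
tr(P') = 45.4697

3.0000 2.9394


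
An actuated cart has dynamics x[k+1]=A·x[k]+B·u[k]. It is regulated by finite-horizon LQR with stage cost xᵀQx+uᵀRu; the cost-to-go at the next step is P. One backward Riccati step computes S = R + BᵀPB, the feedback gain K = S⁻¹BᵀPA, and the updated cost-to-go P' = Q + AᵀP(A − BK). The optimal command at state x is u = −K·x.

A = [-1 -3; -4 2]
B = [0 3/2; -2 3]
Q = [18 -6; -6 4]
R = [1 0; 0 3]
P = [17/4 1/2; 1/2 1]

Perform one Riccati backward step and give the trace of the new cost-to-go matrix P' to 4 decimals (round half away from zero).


39.1949

BᵀP = [-1.0000 -2.0000; 7.8750 3.7500]
S = R + BᵀPB = [1 0; 0 3] + [4.0000 -7.5000; -7.5000 23.0625] = [5.0000 -7.5000; -7.5000 26.0625]
BᵀPA = [9.0000 -1.0000; -22.8750 -16.1250]
K = S⁻¹·BᵀPA = [0.8506 -1.9848; -0.6329 -1.1899]
A−BK = [-0.0506 -1.2152; -0.4000 1.6000]
AᵀP(A−BK) = [2.1165 0.3949; 0.3949 15.0785]
P' = Q + AᵀP(A−BK) = [20.1165 -5.6051; -5.6051 19.0785]
tr(P') = 39.1949


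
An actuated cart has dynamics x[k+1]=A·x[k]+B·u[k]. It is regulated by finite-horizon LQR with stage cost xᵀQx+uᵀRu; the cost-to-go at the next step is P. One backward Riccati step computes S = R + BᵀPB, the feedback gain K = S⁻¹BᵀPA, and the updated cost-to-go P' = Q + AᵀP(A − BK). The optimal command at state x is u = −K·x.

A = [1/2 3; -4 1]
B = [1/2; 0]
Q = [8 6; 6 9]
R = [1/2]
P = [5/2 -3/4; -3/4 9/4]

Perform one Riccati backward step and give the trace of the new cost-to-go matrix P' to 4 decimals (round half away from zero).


62.7361

BᵀP = [1.2500 -0.3750]
S = R + BᵀPB = [1/2] + [0.6250] = [1.1250]
BᵀPA = [2.1250 3.3750]
K = S⁻¹·BᵀPA = [1.8889 3.0000]
A−BK = [-0.4444 1.5000; -4.0000 1.0000]
AᵀP(A−BK) = [35.6111 -3.0000; -3.0000 10.1250]
P' = Q + AᵀP(A−BK) = [43.6111 3.0000; 3.0000 19.1250]
tr(P') = 62.7361


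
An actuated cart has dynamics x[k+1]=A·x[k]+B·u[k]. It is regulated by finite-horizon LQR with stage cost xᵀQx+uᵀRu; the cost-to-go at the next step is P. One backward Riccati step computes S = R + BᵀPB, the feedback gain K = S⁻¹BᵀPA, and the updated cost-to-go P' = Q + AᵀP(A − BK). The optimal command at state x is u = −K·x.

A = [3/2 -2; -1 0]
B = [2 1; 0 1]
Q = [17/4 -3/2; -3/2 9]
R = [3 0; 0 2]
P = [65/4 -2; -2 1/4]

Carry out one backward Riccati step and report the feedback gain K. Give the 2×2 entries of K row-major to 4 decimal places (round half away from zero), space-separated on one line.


BᵀP = [32.5000 -4.0000; 14.2500 -1.7500]
S = R + BᵀPB = [3 0; 0 2] + [65.0000 28.5000; 28.5000 12.5000] = [68.0000 28.5000; 28.5000 14.5000]
BᵀPA = [52.7500 -65.0000; 23.1250 -28.5000]
K = S⁻¹·BᵀPA = [0.6090 -0.7496; 0.3978 -0.4921]
A−BK = [-0.1158 -0.0086; -1.3978 0.4921]
AᵀP(A−BK) = [1.4880 -1.8270; -1.8270 2.2489]
P' = Q + AᵀP(A−BK) = [5.7380 -3.3270; -3.3270 11.2489]
tr(P') = 16.9870

0.6090 -0.7496 0.3978 -0.4921


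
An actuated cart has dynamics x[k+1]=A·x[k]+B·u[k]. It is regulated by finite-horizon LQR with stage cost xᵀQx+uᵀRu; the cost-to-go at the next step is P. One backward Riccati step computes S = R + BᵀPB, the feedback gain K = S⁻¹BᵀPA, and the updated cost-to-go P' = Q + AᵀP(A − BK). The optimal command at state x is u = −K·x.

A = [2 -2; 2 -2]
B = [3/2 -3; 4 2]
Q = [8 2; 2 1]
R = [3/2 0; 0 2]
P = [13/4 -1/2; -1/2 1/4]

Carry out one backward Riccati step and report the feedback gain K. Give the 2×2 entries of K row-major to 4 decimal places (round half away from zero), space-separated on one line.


BᵀP = [2.8750 0.2500; -10.7500 2.0000]
S = R + BᵀPB = [3/2 0; 0 2] + [5.3125 -8.1250; -8.1250 36.2500] = [6.8125 -8.1250; -8.1250 38.2500]
BᵀPA = [6.2500 -6.2500; -17.5000 17.5000]
K = S⁻¹·BᵀPA = [0.4979 -0.4979; -0.3518 0.3518]
A−BK = [0.1979 -0.1979; 0.7119 -0.7119]
AᵀP(A−BK) = [0.7324 -0.7324; -0.7324 0.7324]
P' = Q + AᵀP(A−BK) = [8.7324 1.2676; 1.2676 1.7324]
tr(P') = 10.4648

0.4979 -0.4979 -0.3518 0.3518


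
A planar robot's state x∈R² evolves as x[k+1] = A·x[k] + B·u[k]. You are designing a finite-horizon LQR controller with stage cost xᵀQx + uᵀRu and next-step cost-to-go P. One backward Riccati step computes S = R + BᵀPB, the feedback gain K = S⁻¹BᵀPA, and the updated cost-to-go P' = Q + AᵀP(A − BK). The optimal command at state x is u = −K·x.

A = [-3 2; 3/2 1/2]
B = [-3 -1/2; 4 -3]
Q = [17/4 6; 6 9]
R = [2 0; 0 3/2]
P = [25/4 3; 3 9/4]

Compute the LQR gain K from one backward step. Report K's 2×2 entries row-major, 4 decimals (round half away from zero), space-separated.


BᵀP = [-6.7500 0.0000; -12.1250 -8.2500]
S = R + BᵀPB = [2 0; 0 3/2] + [20.2500 3.3750; 3.3750 30.8125] = [22.2500 3.3750; 3.3750 32.3125]
BᵀPA = [20.2500 -13.5000; 24.0000 -28.3750]
K = S⁻¹·BᵀPA = [0.8103 -0.4812; 0.6581 -0.8279]
A−BK = [-0.2401 0.1426; 0.2332 -0.0590]
AᵀP(A−BK) = [2.1095 -1.6997; -1.6997 1.5755]
P' = Q + AᵀP(A−BK) = [6.3595 4.3003; 4.3003 10.5755]
tr(P') = 16.9350

0.8103 -0.4812 0.6581 -0.8279


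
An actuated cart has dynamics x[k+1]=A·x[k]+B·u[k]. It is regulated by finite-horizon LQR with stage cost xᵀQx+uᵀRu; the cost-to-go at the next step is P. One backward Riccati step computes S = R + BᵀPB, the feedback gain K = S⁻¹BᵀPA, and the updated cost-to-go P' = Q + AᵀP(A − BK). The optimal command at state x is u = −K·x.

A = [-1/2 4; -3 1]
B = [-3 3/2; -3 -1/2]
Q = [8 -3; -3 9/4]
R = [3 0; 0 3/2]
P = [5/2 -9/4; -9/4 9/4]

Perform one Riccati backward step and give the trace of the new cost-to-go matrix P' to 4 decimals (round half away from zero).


16.3620

BᵀP = [-0.7500 0.0000; 4.8750 -4.5000]
S = R + BᵀPB = [3 0; 0 3/2] + [2.2500 -1.1250; -1.1250 9.5625] = [5.2500 -1.1250; -1.1250 11.0625]
BᵀPA = [0.3750 -3.0000; 11.0625 15.0000]
K = S⁻¹·BᵀPA = [0.2921 -0.2871; 1.0297 1.3267]
A−BK = [-1.1683 1.1485; -1.6089 0.8020]
AᵀP(A−BK) = [2.6244 1.8057; 1.8057 3.4876]
P' = Q + AᵀP(A−BK) = [10.6244 -1.1943; -1.1943 5.7376]
tr(P') = 16.3620


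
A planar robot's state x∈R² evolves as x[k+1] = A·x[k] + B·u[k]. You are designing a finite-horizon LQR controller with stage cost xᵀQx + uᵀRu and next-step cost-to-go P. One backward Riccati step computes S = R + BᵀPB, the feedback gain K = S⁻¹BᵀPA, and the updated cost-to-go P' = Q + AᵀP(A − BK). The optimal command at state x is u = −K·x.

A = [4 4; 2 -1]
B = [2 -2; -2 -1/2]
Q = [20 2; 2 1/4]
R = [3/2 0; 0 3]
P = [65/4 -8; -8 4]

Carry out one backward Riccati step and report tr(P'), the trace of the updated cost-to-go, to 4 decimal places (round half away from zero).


BᵀP = [48.5000 -24.0000; -28.5000 14.0000]
S = R + BᵀPB = [3/2 0; 0 3] + [145.0000 -85.0000; -85.0000 50.0000] = [146.5000 -85.0000; -85.0000 53.0000]
BᵀPA = [146.0000 218.0000; -86.0000 -128.0000]
K = S⁻¹·BᵀPA = [0.7933 1.2493; -0.3503 -0.4115]
A−BK = [1.7127 0.6784; 3.4115 1.2929]
AᵀP(A−BK) = [2.0463 2.2132; 2.2132 2.9805]
P' = Q + AᵀP(A−BK) = [22.0463 4.2132; 4.2132 3.2305]
tr(P') = 25.2769

25.2769


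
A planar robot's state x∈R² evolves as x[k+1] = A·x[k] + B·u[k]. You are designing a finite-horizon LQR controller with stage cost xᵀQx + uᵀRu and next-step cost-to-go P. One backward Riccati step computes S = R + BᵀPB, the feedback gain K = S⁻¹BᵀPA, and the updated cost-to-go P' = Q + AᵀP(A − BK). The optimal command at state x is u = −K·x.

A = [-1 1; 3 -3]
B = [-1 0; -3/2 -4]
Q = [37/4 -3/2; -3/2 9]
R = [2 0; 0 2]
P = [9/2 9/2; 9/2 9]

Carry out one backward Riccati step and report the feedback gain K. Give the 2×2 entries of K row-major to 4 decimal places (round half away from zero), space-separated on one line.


BᵀP = [-11.2500 -18.0000; -18.0000 -36.0000]
S = R + BᵀPB = [2 0; 0 2] + [38.2500 72.0000; 72.0000 144.0000] = [40.2500 72.0000; 72.0000 146.0000]
BᵀPA = [-42.7500 42.7500; -90.0000 90.0000]
K = S⁻¹·BᵀPA = [0.3444 -0.3444; -0.7863 0.7863]
A−BK = [-0.6556 0.6556; 0.3715 -0.3715]
AᵀP(A−BK) = [2.4579 -2.4579; -2.4579 2.4579]
P' = Q + AᵀP(A−BK) = [11.7079 -3.9579; -3.9579 11.4579]
tr(P') = 23.1659

0.3444 -0.3444 -0.7863 0.7863


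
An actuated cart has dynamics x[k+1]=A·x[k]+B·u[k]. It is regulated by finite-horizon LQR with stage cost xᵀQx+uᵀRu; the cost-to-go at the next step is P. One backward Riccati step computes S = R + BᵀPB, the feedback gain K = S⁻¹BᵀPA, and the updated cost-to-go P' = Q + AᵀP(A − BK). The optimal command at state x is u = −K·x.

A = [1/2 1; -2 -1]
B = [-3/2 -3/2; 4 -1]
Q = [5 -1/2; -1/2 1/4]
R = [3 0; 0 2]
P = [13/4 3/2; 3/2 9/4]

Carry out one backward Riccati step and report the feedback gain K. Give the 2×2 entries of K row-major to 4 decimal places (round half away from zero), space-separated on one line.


BᵀP = [1.1250 6.7500; -6.3750 -4.5000]
S = R + BᵀPB = [3 0; 0 2] + [25.3125 -8.4375; -8.4375 14.0625] = [28.3125 -8.4375; -8.4375 16.0625]
BᵀPA = [-12.9375 -5.6250; 5.8125 -1.8750]
K = S⁻¹·BᵀPA = [-0.4139 -0.2768; 0.1444 -0.2621]
A−BK = [0.0958 0.1916; -0.1999 -0.1550]
AᵀP(A−BK) = [0.6180 0.3176; 0.3176 0.4515]
P' = Q + AᵀP(A−BK) = [5.6180 -0.1824; -0.1824 0.7015]
tr(P') = 6.3195

-0.4139 -0.2768 0.1444 -0.2621


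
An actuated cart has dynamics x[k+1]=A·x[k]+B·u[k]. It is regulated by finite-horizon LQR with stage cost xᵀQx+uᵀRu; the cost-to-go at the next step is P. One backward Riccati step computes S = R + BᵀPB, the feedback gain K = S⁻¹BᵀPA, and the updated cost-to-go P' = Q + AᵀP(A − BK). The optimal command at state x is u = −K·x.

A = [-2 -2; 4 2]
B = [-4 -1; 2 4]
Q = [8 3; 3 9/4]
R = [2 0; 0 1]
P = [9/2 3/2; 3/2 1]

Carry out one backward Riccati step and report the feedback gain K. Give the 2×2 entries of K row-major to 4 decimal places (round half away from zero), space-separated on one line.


BᵀP = [-15.0000 -4.0000; 1.5000 2.5000]
S = R + BᵀPB = [2 0; 0 1] + [52.0000 -1.0000; -1.0000 8.5000] = [54.0000 -1.0000; -1.0000 9.5000]
BᵀPA = [14.0000 22.0000; 7.0000 2.0000]
K = S⁻¹·BᵀPA = [0.2734 0.4121; 0.7656 0.2539]
A−BK = [-0.1406 -0.0977; 0.3906 0.1602]
AᵀP(A−BK) = [0.8125 0.4531; 0.4531 0.4258]
P' = Q + AᵀP(A−BK) = [8.8125 3.4531; 3.4531 2.6758]
tr(P') = 11.4883

0.2734 0.4121 0.7656 0.2539


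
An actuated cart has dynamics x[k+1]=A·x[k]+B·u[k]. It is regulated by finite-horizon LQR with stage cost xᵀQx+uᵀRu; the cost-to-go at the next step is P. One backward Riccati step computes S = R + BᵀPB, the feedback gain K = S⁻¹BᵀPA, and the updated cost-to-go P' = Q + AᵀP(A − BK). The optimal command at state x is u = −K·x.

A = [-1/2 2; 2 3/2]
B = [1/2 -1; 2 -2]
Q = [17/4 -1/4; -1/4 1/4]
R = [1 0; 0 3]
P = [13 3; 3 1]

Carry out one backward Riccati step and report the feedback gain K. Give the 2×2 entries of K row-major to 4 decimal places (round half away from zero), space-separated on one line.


BᵀP = [12.5000 3.5000; -19.0000 -5.0000]
S = R + BᵀPB = [1 0; 0 3] + [13.2500 -19.5000; -19.5000 29.0000] = [14.2500 -19.5000; -19.5000 32.0000]
BᵀPA = [0.7500 30.2500; -0.5000 -45.5000]
K = S⁻¹·BᵀPA = [0.1881 1.0660; 0.0990 -0.7723]
A−BK = [-0.4950 0.6947; 1.8218 -2.1766]
AᵀP(A−BK) = [1.1584 -1.4356; -1.4356 4.8647]
P' = Q + AᵀP(A−BK) = [5.4084 -1.6856; -1.6856 5.1147]
tr(P') = 10.5231

0.1881 1.0660 0.0990 -0.7723


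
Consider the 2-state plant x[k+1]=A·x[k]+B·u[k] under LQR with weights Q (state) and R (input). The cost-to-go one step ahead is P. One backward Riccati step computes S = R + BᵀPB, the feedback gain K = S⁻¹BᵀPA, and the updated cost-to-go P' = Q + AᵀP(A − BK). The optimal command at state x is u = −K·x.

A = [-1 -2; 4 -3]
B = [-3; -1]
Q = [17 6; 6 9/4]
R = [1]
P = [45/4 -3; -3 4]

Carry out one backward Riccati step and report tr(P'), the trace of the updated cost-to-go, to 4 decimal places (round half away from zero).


BᵀP = [-30.7500 5.0000]
S = R + BᵀPB = [1] + [87.2500] = [88.2500]
BᵀPA = [50.7500 46.5000]
K = S⁻¹·BᵀPA = [0.5751 0.5269]
A−BK = [0.7252 -0.4193; 4.5751 -2.4731]
AᵀP(A−BK) = [70.0652 -37.2408; -37.2408 20.4986]
P' = Q + AᵀP(A−BK) = [87.0652 -31.2408; -31.2408 22.7486]
tr(P') = 109.8137

109.8137


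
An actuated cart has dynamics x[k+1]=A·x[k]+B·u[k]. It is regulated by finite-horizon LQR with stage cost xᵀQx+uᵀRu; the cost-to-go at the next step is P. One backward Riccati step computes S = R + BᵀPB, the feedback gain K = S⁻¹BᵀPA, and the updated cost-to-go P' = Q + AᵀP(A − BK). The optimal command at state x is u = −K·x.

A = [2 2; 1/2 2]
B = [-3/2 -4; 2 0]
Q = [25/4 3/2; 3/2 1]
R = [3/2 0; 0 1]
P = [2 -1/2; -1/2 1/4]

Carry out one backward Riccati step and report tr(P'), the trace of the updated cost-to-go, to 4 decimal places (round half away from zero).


8.0809

BᵀP = [-4.0000 1.2500; -8.0000 2.0000]
S = R + BᵀPB = [3/2 0; 0 1] + [8.5000 16.0000; 16.0000 32.0000] = [10.0000 16.0000; 16.0000 33.0000]
BᵀPA = [-7.3750 -5.5000; -15.0000 -12.0000]
K = S⁻¹·BᵀPA = [-0.0456 0.1419; -0.4324 -0.4324]
A−BK = [0.2019 0.4831; 0.5912 1.7162]
AᵀP(A−BK) = [0.2397 0.3100; 0.3100 0.5912]
P' = Q + AᵀP(A−BK) = [6.4897 1.8100; 1.8100 1.5912]
tr(P') = 8.0809


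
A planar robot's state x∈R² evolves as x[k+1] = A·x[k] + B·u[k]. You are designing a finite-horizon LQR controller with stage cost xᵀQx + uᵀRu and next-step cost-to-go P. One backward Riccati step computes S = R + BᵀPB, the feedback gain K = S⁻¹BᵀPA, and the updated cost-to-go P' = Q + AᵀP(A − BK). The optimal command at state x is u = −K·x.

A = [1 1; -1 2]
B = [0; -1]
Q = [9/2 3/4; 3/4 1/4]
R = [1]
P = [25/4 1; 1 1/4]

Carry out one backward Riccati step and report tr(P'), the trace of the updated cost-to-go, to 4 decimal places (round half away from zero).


18.2500

BᵀP = [-1.0000 -0.2500]
S = R + BᵀPB = [1] + [0.2500] = [1.2500]
BᵀPA = [-0.7500 -1.5000]
K = S⁻¹·BᵀPA = [-0.6000 -1.2000]
A−BK = [1.0000 1.0000; -1.6000 0.8000]
AᵀP(A−BK) = [4.0500 5.8500; 5.8500 9.4500]
P' = Q + AᵀP(A−BK) = [8.5500 6.6000; 6.6000 9.7000]
tr(P') = 18.2500


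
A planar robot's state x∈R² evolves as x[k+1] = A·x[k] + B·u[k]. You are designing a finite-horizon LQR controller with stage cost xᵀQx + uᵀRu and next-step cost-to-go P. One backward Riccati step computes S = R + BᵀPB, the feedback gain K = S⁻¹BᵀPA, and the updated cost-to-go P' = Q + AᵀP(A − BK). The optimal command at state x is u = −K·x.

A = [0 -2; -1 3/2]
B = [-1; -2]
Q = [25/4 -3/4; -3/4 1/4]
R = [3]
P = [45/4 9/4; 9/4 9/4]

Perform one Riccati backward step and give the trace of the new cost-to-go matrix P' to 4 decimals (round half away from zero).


BᵀP = [-15.7500 -6.7500]
S = R + BᵀPB = [3] + [29.2500] = [32.2500]
BᵀPA = [6.7500 21.3750]
K = S⁻¹·BᵀPA = [0.2093 0.6628]
A−BK = [0.2093 -1.3372; -0.5814 2.8256]
AᵀP(A−BK) = [0.8372 -3.3488; -3.3488 22.3953]
P' = Q + AᵀP(A−BK) = [7.0872 -4.0988; -4.0988 22.6453]
tr(P') = 29.7326

29.7326


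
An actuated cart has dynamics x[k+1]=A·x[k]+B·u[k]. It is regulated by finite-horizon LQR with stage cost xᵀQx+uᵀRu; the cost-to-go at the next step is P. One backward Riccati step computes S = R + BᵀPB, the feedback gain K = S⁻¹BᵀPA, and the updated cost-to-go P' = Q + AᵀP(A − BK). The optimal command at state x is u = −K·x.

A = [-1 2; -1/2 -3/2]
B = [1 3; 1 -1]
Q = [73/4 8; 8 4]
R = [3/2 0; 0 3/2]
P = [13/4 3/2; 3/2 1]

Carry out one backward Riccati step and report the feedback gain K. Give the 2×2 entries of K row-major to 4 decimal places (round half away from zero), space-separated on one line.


BᵀP = [4.7500 2.5000; 8.2500 3.5000]
S = R + BᵀPB = [3/2 0; 0 3/2] + [7.2500 11.7500; 11.7500 21.2500] = [8.7500 11.7500; 11.7500 22.7500]
BᵀPA = [-6.0000 5.7500; -10.0000 11.2500]
K = S⁻¹·BᵀPA = [-0.3115 -0.0225; -0.2787 0.5061]
A−BK = [0.1475 0.5041; -0.4672 -0.9713]
AᵀP(A−BK) = [0.3443 -0.0738; -0.0738 0.6855]
P' = Q + AᵀP(A−BK) = [18.5943 7.9262; 7.9262 4.6855]
tr(P') = 23.2797

-0.3115 -0.0225 -0.2787 0.5061


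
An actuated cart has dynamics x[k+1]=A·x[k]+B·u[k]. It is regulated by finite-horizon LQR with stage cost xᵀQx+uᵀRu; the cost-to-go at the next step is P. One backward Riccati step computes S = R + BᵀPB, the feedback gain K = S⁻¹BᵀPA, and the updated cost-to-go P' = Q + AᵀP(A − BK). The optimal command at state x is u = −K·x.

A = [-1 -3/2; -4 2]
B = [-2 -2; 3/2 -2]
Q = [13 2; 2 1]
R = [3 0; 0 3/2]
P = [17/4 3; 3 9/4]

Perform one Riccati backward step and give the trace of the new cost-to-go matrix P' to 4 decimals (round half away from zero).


16.7308

BᵀP = [-4.0000 -2.6250; -14.5000 -10.5000]
S = R + BᵀPB = [3 0; 0 3/2] + [4.0625 13.2500; 13.2500 50.0000] = [7.0625 13.2500; 13.2500 51.5000]
BᵀPA = [14.5000 0.7500; 56.5000 0.7500]
K = S⁻¹·BᵀPA = [-0.0100 0.1525; 1.0997 -0.0247]
A−BK = [1.1794 -1.2444; -1.7857 1.7220]
AᵀP(A−BK) = [2.2642 -0.4423; -0.4423 0.4666]
P' = Q + AᵀP(A−BK) = [15.2642 1.5577; 1.5577 1.4666]
tr(P') = 16.7308


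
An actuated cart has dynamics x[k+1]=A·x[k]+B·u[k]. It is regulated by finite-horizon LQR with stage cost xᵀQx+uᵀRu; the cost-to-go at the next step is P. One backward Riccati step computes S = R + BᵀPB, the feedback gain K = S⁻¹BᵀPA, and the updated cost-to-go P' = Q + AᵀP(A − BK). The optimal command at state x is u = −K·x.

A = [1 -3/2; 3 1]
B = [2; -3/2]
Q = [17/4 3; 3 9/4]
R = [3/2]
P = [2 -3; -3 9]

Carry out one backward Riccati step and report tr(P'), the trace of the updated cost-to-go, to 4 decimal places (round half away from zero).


19.8626

BᵀP = [8.5000 -19.5000]
S = R + BᵀPB = [3/2] + [46.2500] = [47.7500]
BᵀPA = [-50.0000 -32.2500]
K = S⁻¹·BᵀPA = [-1.0471 -0.6754]
A−BK = [3.0942 -0.1492; 1.4293 -0.0131]
AᵀP(A−BK) = [12.6440 0.7304; 0.7304 0.7186]
P' = Q + AᵀP(A−BK) = [16.8940 3.7304; 3.7304 2.9686]
tr(P') = 19.8626


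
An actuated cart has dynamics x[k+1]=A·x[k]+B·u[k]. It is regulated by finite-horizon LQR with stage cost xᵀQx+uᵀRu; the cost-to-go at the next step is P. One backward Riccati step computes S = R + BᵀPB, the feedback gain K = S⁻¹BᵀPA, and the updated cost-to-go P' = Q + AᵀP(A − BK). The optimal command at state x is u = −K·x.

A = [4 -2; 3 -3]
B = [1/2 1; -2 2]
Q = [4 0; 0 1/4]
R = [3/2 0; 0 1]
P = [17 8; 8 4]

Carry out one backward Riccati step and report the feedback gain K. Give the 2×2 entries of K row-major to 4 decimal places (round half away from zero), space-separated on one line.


BᵀP = [-7.5000 -4.0000; 33.0000 16.0000]
S = R + BᵀPB = [3/2 0; 0 1] + [4.2500 -15.5000; -15.5000 65.0000] = [5.7500 -15.5000; -15.5000 66.0000]
BᵀPA = [-42.0000 27.0000; 180.0000 -114.0000]
K = S⁻¹·BᵀPA = [0.1293 0.1077; 2.7576 -1.7020]
A−BK = [1.1777 -0.3519; -2.2567 0.6194]
AᵀP(A−BK) = [9.0557 -5.1203; -5.1203 3.0664]
P' = Q + AᵀP(A−BK) = [13.0557 -5.1203; -5.1203 3.3164]
tr(P') = 16.3721

0.1293 0.1077 2.7576 -1.7020
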